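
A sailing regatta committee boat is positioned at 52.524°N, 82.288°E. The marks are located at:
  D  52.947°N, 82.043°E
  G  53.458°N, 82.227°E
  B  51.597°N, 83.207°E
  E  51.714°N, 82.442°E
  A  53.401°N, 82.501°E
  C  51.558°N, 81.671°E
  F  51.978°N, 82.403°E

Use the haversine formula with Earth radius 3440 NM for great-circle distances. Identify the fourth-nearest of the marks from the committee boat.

A

Distance to each, sorted:
D: 26.9 NM
F: 33.1 NM
E: 49.0 NM
A: 53.2 NM
G: 56.1 NM
C: 62.3 NM
B: 65.2 NM
The fourth-nearest is A at 53.2 NM.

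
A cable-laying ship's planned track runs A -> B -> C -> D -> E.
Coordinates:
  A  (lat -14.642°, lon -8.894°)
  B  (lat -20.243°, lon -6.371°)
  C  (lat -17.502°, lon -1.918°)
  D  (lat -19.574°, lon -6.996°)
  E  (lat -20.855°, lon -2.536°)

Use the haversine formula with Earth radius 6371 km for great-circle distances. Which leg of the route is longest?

A–B

Leg distances:
A→B: 677.8 km
B→C: 558.9 km
C→D: 582.8 km
D→E: 486.7 km
The longest leg is A–B at 677.8 km.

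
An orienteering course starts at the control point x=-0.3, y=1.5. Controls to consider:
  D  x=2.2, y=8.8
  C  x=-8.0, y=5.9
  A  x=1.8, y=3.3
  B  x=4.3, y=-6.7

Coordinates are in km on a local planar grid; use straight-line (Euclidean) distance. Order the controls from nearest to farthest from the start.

A, D, C, B

Distances from the start:
A x=1.8, y=3.3: 2.8 km
D x=2.2, y=8.8: 7.7 km
C x=-8.0, y=5.9: 8.9 km
B x=4.3, y=-6.7: 9.4 km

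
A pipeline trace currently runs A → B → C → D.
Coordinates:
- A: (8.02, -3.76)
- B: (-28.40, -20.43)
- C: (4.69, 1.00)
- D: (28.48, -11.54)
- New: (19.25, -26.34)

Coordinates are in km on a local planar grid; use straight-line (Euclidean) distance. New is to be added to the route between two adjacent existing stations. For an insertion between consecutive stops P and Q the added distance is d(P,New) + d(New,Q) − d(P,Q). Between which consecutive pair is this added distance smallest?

Added distance for inserting New between each consecutive pair:
A–B: 33.2 km
B–C: 39.6 km
C–D: 21.5 km
Smallest added distance is 21.5 km, inserting between C and D.

between C and D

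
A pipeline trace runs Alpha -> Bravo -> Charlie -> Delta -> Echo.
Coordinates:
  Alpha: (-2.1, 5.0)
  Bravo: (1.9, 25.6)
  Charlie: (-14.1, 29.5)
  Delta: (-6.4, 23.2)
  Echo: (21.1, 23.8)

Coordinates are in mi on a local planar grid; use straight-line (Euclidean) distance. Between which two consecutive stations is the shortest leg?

Charlie–Delta

Leg distances:
Alpha→Bravo: 21.0 mi
Bravo→Charlie: 16.5 mi
Charlie→Delta: 9.9 mi
Delta→Echo: 27.5 mi
The shortest leg is Charlie–Delta at 9.9 mi.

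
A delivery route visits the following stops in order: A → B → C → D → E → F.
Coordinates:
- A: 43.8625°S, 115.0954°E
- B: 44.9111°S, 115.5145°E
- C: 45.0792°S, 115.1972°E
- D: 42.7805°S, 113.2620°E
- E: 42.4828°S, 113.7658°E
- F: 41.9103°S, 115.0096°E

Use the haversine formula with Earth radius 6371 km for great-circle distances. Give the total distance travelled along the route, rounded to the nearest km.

625 km

Leg distances:
A→B: 121.3 km  (cumulative 121.3 km)
B→C: 31.2 km  (cumulative 152.4 km)
C→D: 298.9 km  (cumulative 451.3 km)
D→E: 52.9 km  (cumulative 504.2 km)
E→F: 120.6 km  (cumulative 624.8 km)
Total route length ≈ 625 km.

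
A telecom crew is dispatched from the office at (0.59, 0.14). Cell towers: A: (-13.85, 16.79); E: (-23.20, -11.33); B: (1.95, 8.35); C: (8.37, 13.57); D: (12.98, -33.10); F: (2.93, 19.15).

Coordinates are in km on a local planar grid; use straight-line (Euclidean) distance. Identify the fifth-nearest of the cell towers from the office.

Distances from the office ((0.59, 0.14)):
B: 8.3 km
C: 15.5 km
F: 19.2 km
A: 22.0 km
E: 26.4 km
D: 35.5 km
The fifth-nearest is E at 26.4 km.

E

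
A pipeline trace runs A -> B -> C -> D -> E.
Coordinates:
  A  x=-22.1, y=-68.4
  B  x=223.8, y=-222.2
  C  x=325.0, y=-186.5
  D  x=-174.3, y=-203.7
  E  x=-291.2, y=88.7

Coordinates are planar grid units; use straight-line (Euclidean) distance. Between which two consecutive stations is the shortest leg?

Leg distances:
A→B: 290.0
B→C: 107.3
C→D: 499.6
D→E: 314.9
The shortest leg is B–C at 107.3.

B–C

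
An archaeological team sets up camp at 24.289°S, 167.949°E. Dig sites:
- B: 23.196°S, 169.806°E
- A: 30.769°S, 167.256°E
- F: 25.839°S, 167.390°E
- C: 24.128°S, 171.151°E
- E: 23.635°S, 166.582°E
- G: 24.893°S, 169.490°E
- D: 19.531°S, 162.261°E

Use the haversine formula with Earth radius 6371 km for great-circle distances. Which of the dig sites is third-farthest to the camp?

C

Distance to each, sorted:
D: 789.9 km
A: 723.8 km
C: 325.2 km
B: 224.7 km
F: 181.3 km
G: 169.7 km
E: 156.8 km
The third-farthest is C at 325.2 km.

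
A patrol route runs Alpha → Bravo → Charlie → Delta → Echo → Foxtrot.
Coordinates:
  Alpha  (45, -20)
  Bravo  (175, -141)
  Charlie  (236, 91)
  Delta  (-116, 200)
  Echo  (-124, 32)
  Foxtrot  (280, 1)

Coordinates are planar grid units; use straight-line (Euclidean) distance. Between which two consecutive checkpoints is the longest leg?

Echo–Foxtrot

Leg distances:
Alpha→Bravo: 177.6
Bravo→Charlie: 239.9
Charlie→Delta: 368.5
Delta→Echo: 168.2
Echo→Foxtrot: 405.2
The longest leg is Echo–Foxtrot at 405.2.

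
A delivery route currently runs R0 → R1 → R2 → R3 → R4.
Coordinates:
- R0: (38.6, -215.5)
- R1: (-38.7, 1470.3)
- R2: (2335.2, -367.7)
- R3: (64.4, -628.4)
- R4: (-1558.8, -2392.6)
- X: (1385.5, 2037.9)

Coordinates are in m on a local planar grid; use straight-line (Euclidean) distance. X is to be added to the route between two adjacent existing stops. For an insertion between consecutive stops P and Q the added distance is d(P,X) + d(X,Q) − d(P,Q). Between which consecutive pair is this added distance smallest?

between R1 and R2

Added distance for inserting X between each consecutive pair:
R0–R1: 2470.8 m
R1–R2: 1117.1 m
R2–R3: 3276.2 m
R3–R4: 5897.9 m
Smallest added distance is 1117.1 m, inserting between R1 and R2.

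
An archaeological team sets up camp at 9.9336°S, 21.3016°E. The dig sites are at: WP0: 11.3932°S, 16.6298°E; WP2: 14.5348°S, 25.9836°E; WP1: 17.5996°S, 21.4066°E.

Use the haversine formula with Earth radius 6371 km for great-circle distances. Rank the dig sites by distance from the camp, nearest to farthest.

Distances from the camp:
WP0 11.3932°S, 16.6298°E: 535.7 km
WP2 14.5348°S, 25.9836°E: 721.4 km
WP1 17.5996°S, 21.4066°E: 852.5 km

WP0, WP2, WP1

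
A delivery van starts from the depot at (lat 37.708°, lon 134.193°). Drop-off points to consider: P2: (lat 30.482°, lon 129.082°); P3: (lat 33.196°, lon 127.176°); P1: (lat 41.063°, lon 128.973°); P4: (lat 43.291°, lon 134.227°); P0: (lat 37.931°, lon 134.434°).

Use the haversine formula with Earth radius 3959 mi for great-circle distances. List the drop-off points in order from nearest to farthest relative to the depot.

P0, P1, P4, P3, P2

Distance from the depot at (lat 37.708°, lon 134.193°) to each:
P0 (lat 37.931°, lon 134.434°): 20.3 mi
P1 (lat 41.063°, lon 128.973°): 362.4 mi
P4 (lat 43.291°, lon 134.227°): 385.8 mi
P3 (lat 33.196°, lon 127.176°): 502.9 mi
P2 (lat 30.482°, lon 129.082°): 578.4 mi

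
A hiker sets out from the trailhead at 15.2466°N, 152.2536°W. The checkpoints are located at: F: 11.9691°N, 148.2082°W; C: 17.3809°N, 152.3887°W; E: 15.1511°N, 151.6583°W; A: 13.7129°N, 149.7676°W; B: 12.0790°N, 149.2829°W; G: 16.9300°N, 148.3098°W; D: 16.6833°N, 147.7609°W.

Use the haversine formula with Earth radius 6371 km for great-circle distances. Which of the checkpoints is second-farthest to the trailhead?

Distances from the trailhead (15.2466°N, 152.2536°W):
F: 569.1 km
D: 506.1 km
B: 476.5 km
G: 461.0 km
A: 317.4 km
C: 237.8 km
E: 64.8 km
The second-farthest is D at 506.1 km.

D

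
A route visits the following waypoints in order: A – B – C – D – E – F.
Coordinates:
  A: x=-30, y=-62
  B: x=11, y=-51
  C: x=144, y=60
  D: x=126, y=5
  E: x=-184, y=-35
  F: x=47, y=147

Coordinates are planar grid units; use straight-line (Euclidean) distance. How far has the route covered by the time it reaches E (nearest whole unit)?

Leg distances:
A→B: 42.4  (cumulative 42.4)
B→C: 173.2  (cumulative 215.7)
C→D: 57.9  (cumulative 273.6)
D→E: 312.6  (cumulative 586.1)
Cumulative distance at E ≈ 586.

586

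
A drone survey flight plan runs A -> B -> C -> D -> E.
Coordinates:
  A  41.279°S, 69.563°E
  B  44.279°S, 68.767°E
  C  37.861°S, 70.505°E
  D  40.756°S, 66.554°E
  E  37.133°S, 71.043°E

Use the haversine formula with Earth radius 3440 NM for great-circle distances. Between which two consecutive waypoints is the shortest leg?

Leg distances:
A→B: 183.5 NM
B→C: 393.3 NM
C→D: 252.7 NM
D→E: 302.0 NM
The shortest leg is A–B at 183.5 NM.

A–B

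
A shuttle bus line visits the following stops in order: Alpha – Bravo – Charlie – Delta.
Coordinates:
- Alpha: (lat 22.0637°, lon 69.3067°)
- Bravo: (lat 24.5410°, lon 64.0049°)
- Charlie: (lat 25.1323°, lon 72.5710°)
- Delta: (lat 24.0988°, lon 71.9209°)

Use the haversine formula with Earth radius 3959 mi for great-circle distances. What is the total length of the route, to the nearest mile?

998 mi

Leg distances:
Alpha→Bravo: 377.4 mi  (cumulative 377.4 mi)
Bravo→Charlie: 538.6 mi  (cumulative 916.1 mi)
Charlie→Delta: 82.3 mi  (cumulative 998.3 mi)
Total route length ≈ 998 mi.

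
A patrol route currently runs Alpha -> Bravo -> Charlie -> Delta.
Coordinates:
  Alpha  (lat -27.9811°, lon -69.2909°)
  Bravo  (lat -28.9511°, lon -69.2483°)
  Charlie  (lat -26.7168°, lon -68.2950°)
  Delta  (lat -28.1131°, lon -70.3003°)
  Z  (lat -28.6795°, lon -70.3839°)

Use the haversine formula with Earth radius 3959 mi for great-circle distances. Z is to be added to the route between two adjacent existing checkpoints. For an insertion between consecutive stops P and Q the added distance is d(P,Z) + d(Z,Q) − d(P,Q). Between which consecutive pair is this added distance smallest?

between Charlie and Delta

Added distance for inserting Z between each consecutive pair:
Alpha–Bravo: 86.3 mi
Bravo–Charlie: 92.6 mi
Charlie–Delta: 69.5 mi
Smallest added distance is 69.5 mi, inserting between Charlie and Delta.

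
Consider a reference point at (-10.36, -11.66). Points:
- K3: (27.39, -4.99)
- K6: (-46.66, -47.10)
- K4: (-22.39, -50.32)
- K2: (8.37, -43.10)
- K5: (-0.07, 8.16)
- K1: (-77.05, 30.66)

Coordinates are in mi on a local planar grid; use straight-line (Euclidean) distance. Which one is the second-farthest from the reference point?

K6

Distances from the reference point ((-10.36, -11.66)):
K1: 79.0 mi
K6: 50.7 mi
K4: 40.5 mi
K3: 38.3 mi
K2: 36.6 mi
K5: 22.3 mi
The second-farthest is K6 at 50.7 mi.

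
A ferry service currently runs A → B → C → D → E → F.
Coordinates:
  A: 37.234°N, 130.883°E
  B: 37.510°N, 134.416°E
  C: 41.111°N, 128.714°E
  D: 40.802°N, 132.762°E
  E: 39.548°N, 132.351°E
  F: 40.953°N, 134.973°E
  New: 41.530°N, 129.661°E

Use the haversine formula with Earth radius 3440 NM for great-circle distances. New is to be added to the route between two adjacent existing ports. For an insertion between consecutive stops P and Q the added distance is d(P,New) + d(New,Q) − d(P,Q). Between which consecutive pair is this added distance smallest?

between C and D

Added distance for inserting New between each consecutive pair:
A–B: 421.3 NM
B–C: 34.4 NM
C–D: 11.9 NM
D–E: 240.1 NM
E–F: 266.4 NM
Smallest added distance is 11.9 NM, inserting between C and D.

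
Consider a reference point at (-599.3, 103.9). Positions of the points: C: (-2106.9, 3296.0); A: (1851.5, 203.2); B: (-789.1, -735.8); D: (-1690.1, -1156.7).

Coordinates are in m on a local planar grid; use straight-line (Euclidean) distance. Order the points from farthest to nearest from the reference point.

C, A, D, B

Distance from the reference point at (-599.3, 103.9) to each:
C (-2106.9, 3296.0): 3530.2 m
A (1851.5, 203.2): 2452.8 m
D (-1690.1, -1156.7): 1667.0 m
B (-789.1, -735.8): 860.9 m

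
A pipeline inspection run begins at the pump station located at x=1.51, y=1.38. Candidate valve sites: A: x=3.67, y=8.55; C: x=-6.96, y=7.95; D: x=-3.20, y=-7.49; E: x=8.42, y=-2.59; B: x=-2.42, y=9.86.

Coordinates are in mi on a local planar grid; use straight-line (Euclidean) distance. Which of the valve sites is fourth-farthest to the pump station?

Distances from the pump station (x=1.51, y=1.38):
C: 10.7 mi
D: 10.0 mi
B: 9.3 mi
E: 8.0 mi
A: 7.5 mi
The fourth-farthest is E at 8.0 mi.

E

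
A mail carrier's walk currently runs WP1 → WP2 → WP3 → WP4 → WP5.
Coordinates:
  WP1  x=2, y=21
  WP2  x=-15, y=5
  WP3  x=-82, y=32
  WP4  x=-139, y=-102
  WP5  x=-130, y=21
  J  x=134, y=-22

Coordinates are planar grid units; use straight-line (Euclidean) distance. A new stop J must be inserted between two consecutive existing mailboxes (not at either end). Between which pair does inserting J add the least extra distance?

Added distance for inserting J between each consecutive pair:
WP1–WP2: 266.9
WP2–WP3: 301.8
WP3–WP4: 361.5
WP4–WP5: 428.6
Smallest added distance is 266.9, inserting between WP1 and WP2.

between WP1 and WP2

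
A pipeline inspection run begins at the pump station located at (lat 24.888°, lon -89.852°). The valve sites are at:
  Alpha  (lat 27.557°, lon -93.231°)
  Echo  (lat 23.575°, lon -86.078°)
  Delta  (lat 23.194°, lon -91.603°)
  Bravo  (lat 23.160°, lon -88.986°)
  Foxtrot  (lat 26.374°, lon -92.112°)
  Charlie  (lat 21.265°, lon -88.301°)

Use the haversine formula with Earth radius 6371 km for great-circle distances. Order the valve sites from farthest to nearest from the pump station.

Alpha, Charlie, Echo, Foxtrot, Delta, Bravo

Distances from the pump station:
Alpha (lat 27.557°, lon -93.231°): 449.0 km
Charlie (lat 21.265°, lon -88.301°): 433.0 km
Echo (lat 23.575°, lon -86.078°): 409.6 km
Foxtrot (lat 26.374°, lon -92.112°): 280.4 km
Delta (lat 23.194°, lon -91.603°): 259.0 km
Bravo (lat 23.160°, lon -88.986°): 211.3 km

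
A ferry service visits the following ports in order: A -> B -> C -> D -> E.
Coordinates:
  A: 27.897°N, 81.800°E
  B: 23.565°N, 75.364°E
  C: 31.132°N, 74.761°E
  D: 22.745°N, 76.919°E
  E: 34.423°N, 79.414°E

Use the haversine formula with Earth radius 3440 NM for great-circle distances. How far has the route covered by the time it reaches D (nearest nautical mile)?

1406 NM

Leg distances:
A→B: 434.4 NM  (cumulative 434.4 NM)
B→C: 455.5 NM  (cumulative 889.8 NM)
C→D: 516.6 NM  (cumulative 1406.4 NM)
Cumulative distance at D ≈ 1406 NM.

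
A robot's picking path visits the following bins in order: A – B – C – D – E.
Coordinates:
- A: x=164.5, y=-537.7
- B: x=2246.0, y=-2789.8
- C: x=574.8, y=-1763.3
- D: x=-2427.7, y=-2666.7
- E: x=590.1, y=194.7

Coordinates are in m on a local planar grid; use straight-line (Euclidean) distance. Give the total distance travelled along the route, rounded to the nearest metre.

12322 m

Leg distances:
A→B: 3066.7 m  (cumulative 3066.7 m)
B→C: 1961.3 m  (cumulative 5028.0 m)
C→D: 3135.5 m  (cumulative 8163.4 m)
D→E: 4158.7 m  (cumulative 12322.1 m)
Total route length ≈ 12322 m.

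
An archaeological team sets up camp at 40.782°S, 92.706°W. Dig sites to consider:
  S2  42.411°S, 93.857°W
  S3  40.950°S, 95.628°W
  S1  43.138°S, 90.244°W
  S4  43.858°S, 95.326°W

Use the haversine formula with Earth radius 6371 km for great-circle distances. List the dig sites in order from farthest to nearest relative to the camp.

Computing each great-circle distance from 40.782°S, 92.706°W:
S4 43.858°S, 95.326°W: 404.2 km
S1 43.138°S, 90.244°W: 331.7 km
S3 40.950°S, 95.628°W: 246.4 km
S2 42.411°S, 93.857°W: 204.9 km

S4, S1, S3, S2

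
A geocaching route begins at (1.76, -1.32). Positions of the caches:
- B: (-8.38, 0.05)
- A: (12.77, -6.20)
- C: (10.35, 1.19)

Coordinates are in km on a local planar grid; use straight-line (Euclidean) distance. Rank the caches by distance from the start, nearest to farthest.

C, B, A

Distance from the start at (1.76, -1.32) to each:
C (10.35, 1.19): 8.9 km
B (-8.38, 0.05): 10.2 km
A (12.77, -6.20): 12.0 km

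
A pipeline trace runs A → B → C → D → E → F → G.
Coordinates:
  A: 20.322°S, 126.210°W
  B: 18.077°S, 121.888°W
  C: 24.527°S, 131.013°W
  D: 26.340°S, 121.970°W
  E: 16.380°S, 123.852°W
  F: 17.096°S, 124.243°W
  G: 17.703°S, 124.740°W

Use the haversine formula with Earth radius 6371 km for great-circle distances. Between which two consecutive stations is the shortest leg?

F–G

Leg distances:
A→B: 517.9 km
B→C: 1185.9 km
C→D: 930.0 km
D→E: 1124.5 km
E→F: 89.8 km
F→G: 85.7 km
The shortest leg is F–G at 85.7 km.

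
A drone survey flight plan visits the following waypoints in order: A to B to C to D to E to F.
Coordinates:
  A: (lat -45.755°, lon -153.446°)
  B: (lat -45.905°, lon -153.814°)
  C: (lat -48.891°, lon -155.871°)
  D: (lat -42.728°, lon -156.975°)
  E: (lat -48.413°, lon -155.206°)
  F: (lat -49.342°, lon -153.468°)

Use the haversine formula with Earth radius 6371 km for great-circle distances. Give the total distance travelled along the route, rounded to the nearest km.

Leg distances:
A→B: 33.0 km  (cumulative 33.0 km)
B→C: 366.3 km  (cumulative 399.3 km)
C→D: 690.6 km  (cumulative 1089.9 km)
D→E: 646.9 km  (cumulative 1736.9 km)
E→F: 163.8 km  (cumulative 1900.6 km)
Total route length ≈ 1901 km.

1901 km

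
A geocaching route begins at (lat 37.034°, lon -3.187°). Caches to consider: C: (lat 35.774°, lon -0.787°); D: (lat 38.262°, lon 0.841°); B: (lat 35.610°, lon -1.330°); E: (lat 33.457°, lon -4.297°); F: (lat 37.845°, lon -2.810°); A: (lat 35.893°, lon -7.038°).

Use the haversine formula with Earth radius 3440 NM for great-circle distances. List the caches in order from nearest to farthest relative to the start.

Distance from the start at (lat 37.034°, lon -3.187°) to each:
F (lat 37.845°, lon -2.810°): 51.9 NM
B (lat 35.610°, lon -1.330°): 124.0 NM
C (lat 35.774°, lon -0.787°): 138.5 NM
A (lat 35.893°, lon -7.038°): 198.1 NM
D (lat 38.262°, lon 0.841°): 205.2 NM
E (lat 33.457°, lon -4.297°): 221.5 NM

F, B, C, A, D, E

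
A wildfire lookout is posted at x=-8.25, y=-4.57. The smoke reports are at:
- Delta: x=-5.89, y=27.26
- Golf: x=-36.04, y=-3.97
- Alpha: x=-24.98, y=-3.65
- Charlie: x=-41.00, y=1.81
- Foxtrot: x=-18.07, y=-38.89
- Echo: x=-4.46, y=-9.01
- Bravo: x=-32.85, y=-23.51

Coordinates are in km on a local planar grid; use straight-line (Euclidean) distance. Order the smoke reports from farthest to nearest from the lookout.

Distances from the lookout:
Foxtrot x=-18.07, y=-38.89: 35.7 km
Charlie x=-41.00, y=1.81: 33.4 km
Delta x=-5.89, y=27.26: 31.9 km
Bravo x=-32.85, y=-23.51: 31.0 km
Golf x=-36.04, y=-3.97: 27.8 km
Alpha x=-24.98, y=-3.65: 16.8 km
Echo x=-4.46, y=-9.01: 5.8 km

Foxtrot, Charlie, Delta, Bravo, Golf, Alpha, Echo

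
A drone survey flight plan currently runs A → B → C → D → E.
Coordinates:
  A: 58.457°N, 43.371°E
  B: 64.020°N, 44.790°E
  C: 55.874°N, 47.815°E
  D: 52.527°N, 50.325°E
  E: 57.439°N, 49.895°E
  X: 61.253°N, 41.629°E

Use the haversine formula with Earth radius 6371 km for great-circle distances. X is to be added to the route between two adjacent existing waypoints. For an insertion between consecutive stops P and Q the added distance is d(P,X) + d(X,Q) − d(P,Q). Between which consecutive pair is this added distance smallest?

between A and B

Added distance for inserting X between each consecutive pair:
A–B: 50.0 km
B–C: 123.1 km
C–D: 1393.0 km
D–E: 1186.9 km
Smallest added distance is 50.0 km, inserting between A and B.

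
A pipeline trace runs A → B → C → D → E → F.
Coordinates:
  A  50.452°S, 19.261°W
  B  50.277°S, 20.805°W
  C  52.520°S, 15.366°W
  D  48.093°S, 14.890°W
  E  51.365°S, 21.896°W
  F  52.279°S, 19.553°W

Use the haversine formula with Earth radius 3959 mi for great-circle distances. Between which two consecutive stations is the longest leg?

Leg distances:
A→B: 69.1 mi
B→C: 281.0 mi
C→D: 306.6 mi
D→E: 385.8 mi
E→F: 118.3 mi
The longest leg is D–E at 385.8 mi.

D–E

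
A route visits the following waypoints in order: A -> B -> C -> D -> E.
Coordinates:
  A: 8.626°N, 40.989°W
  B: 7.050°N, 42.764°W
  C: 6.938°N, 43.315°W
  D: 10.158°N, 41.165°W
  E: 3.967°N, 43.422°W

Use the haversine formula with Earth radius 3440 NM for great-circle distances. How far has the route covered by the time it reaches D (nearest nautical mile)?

Leg distances:
A→B: 141.8 NM  (cumulative 141.8 NM)
B→C: 33.5 NM  (cumulative 175.3 NM)
C→D: 231.7 NM  (cumulative 406.9 NM)
Cumulative distance at D ≈ 407 NM.

407 NM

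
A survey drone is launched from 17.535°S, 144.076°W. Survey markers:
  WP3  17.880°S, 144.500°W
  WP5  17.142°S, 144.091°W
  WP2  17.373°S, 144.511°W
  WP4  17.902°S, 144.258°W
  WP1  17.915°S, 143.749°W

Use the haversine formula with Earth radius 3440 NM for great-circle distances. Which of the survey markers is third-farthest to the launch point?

Distance to each, sorted:
WP3: 31.9 NM
WP1: 29.5 NM
WP2: 26.7 NM
WP4: 24.4 NM
WP5: 23.6 NM
The third-farthest is WP2 at 26.7 NM.

WP2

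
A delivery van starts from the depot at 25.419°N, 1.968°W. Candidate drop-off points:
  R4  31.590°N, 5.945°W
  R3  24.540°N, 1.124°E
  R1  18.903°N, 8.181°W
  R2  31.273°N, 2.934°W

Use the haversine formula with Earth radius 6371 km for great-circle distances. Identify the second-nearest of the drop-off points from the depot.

R2

Distances from the depot (25.419°N, 1.968°W):
R3: 326.6 km
R2: 657.8 km
R4: 788.4 km
R1: 966.2 km
The second-nearest is R2 at 657.8 km.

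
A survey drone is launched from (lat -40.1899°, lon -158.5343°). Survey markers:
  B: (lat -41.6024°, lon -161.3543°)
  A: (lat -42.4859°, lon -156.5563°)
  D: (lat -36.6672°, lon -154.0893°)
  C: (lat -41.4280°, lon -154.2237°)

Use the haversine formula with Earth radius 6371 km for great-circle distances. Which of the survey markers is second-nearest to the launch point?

A

Distances from the launch point ((lat -40.1899°, lon -158.5343°)):
B: 284.3 km
A: 304.0 km
C: 388.0 km
D: 550.6 km
The second-nearest is A at 304.0 km.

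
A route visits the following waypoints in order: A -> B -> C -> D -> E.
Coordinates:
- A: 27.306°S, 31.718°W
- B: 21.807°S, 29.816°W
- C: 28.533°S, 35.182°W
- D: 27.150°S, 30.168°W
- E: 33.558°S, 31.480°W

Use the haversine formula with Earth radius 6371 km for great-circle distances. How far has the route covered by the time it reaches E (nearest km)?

Leg distances:
A→B: 641.0 km  (cumulative 641.0 km)
B→C: 922.2 km  (cumulative 1563.1 km)
C→D: 516.4 km  (cumulative 2079.5 km)
D→E: 723.5 km  (cumulative 2803.0 km)
Cumulative distance at E ≈ 2803 km.

2803 km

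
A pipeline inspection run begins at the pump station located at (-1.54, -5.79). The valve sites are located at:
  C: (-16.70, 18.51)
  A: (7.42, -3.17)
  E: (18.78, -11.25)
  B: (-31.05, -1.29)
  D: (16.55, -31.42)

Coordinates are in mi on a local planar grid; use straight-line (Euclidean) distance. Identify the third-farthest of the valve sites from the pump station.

C

Distance to each, sorted:
D: 31.4 mi
B: 29.9 mi
C: 28.6 mi
E: 21.0 mi
A: 9.3 mi
The third-farthest is C at 28.6 mi.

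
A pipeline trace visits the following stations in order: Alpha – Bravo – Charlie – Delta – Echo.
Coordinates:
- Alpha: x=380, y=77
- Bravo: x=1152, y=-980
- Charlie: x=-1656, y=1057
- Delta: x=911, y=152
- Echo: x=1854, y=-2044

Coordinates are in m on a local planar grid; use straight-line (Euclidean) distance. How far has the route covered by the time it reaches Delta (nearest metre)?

7500 m

Leg distances:
Alpha→Bravo: 1308.9 m  (cumulative 1308.9 m)
Bravo→Charlie: 3469.0 m  (cumulative 4777.9 m)
Charlie→Delta: 2721.9 m  (cumulative 7499.8 m)
Cumulative distance at Delta ≈ 7500 m.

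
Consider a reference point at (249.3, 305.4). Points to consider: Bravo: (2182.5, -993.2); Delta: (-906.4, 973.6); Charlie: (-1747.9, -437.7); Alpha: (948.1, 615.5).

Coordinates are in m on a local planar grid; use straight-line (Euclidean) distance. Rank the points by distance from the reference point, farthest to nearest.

Computing each straight-line distance from (249.3, 305.4):
Bravo (2182.5, -993.2): 2328.9 m
Charlie (-1747.9, -437.7): 2131.0 m
Delta (-906.4, 973.6): 1335.0 m
Alpha (948.1, 615.5): 764.5 m

Bravo, Charlie, Delta, Alpha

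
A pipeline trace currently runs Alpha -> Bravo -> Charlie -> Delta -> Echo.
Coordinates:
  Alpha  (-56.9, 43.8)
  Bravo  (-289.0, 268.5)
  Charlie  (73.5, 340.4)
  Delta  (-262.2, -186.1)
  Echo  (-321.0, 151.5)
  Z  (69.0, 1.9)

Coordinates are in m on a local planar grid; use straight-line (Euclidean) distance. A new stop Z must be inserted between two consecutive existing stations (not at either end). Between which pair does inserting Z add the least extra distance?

between Charlie and Delta

Added distance for inserting Z between each consecutive pair:
Alpha–Bravo: 256.0 m
Bravo–Charlie: 415.3 m
Charlie–Delta: 95.0 m
Delta–Echo: 455.9 m
Smallest added distance is 95.0 m, inserting between Charlie and Delta.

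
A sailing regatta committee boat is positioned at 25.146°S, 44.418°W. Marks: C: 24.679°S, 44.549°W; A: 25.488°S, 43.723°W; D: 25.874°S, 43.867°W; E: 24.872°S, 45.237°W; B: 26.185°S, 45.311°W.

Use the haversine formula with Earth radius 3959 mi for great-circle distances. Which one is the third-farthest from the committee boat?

E

Distances from the committee boat (25.146°S, 44.418°W):
B: 90.8 mi
D: 60.9 mi
E: 54.7 mi
A: 49.4 mi
C: 33.3 mi
The third-farthest is E at 54.7 mi.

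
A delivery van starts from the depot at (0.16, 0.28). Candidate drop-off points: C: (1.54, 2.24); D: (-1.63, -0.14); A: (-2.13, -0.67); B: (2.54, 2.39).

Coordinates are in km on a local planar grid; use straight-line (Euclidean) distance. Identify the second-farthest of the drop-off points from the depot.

Distances from the depot ((0.16, 0.28)):
B: 3.2 km
A: 2.5 km
C: 2.4 km
D: 1.8 km
The second-farthest is A at 2.5 km.

A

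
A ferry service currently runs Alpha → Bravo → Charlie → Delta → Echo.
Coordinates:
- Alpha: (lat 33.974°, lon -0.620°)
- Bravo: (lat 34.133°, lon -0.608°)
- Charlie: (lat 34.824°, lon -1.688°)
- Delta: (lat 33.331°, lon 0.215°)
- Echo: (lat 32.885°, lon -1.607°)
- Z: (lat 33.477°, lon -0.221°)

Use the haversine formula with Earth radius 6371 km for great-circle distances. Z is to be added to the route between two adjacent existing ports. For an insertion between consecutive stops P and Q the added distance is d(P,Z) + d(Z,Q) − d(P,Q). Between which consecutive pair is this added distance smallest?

between Charlie and Delta

Added distance for inserting Z between each consecutive pair:
Alpha–Bravo: 130.0 km
Bravo–Charlie: 157.6 km
Charlie–Delta: 3.8 km
Delta–Echo: 11.6 km
Smallest added distance is 3.8 km, inserting between Charlie and Delta.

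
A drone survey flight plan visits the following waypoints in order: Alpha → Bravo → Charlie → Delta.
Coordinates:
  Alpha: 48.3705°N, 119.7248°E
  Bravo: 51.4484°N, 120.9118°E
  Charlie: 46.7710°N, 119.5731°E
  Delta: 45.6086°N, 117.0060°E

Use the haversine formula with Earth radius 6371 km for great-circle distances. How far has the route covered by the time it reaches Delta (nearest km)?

1118 km

Leg distances:
Alpha→Bravo: 352.6 km  (cumulative 352.6 km)
Bravo→Charlie: 529.1 km  (cumulative 881.8 km)
Charlie→Delta: 236.1 km  (cumulative 1117.9 km)
Cumulative distance at Delta ≈ 1118 km.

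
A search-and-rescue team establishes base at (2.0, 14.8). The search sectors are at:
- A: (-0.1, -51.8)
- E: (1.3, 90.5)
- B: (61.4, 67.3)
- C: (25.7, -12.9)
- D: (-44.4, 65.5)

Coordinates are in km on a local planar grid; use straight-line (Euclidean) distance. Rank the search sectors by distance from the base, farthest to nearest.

B, E, D, A, C

Computing each straight-line distance from (2.0, 14.8):
B (61.4, 67.3): 79.3 km
E (1.3, 90.5): 75.7 km
D (-44.4, 65.5): 68.7 km
A (-0.1, -51.8): 66.6 km
C (25.7, -12.9): 36.5 km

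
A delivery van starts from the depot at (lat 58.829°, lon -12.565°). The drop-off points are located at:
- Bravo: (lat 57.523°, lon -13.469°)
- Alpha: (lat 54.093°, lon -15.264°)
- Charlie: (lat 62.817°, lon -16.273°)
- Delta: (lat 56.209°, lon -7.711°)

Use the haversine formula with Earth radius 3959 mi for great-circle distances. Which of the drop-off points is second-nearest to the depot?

Delta

Distances from the depot ((lat 58.829°, lon -12.565°)):
Bravo: 96.1 mi
Delta: 255.3 mi
Charlie: 302.4 mi
Alpha: 343.0 mi
The second-nearest is Delta at 255.3 mi.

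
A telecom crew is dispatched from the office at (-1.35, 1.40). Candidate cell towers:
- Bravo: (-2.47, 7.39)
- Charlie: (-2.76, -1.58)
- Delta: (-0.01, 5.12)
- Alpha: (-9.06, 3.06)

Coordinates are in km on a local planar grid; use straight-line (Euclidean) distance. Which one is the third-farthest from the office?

Distance to each, sorted:
Alpha: 7.9 km
Bravo: 6.1 km
Delta: 4.0 km
Charlie: 3.3 km
The third-farthest is Delta at 4.0 km.

Delta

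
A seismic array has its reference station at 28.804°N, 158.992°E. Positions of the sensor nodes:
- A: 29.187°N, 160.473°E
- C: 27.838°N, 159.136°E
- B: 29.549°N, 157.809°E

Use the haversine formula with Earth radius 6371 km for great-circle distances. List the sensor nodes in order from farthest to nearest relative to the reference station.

Distance from the reference station at 28.804°N, 158.992°E to each:
A 29.187°N, 160.473°E: 150.2 km
B 29.549°N, 157.809°E: 141.6 km
C 27.838°N, 159.136°E: 108.3 km

A, B, C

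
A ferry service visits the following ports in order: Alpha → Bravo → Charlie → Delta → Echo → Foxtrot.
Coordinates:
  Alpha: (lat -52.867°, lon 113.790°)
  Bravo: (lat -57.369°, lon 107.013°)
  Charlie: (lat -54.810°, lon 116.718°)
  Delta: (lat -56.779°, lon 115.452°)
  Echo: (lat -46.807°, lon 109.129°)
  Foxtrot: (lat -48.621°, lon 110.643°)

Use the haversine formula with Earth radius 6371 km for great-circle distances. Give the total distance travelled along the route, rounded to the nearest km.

2979 km

Leg distances:
Alpha→Bravo: 659.9 km  (cumulative 659.9 km)
Bravo→Charlie: 665.1 km  (cumulative 1325.0 km)
Charlie→Delta: 232.8 km  (cumulative 1557.8 km)
Delta→Echo: 1189.8 km  (cumulative 2747.7 km)
Echo→Foxtrot: 231.3 km  (cumulative 2979.0 km)
Total route length ≈ 2979 km.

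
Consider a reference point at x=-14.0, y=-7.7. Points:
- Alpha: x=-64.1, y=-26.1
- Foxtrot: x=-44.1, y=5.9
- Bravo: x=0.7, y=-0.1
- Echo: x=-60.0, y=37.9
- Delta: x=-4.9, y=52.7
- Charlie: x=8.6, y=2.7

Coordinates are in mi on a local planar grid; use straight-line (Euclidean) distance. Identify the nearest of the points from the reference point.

Bravo

Distance to each, sorted:
Bravo: 16.5 mi
Charlie: 24.9 mi
Foxtrot: 33.0 mi
Alpha: 53.4 mi
Delta: 61.1 mi
Echo: 64.8 mi
The nearest is Bravo at 16.5 mi.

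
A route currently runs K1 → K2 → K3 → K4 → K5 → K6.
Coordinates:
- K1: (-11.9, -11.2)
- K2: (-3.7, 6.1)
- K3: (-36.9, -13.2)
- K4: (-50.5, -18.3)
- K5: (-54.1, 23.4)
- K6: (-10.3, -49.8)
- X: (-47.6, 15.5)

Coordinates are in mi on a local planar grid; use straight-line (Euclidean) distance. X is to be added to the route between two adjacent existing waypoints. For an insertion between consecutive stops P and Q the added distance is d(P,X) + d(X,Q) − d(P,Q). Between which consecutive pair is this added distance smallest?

between K5 and K6

Added distance for inserting X between each consecutive pair:
K1–K2: 70.3 mi
K2–K3: 37.1 mi
K3–K4: 50.0 mi
K4–K5: 2.3 mi
K5–K6: 0.1 mi
Smallest added distance is 0.1 mi, inserting between K5 and K6.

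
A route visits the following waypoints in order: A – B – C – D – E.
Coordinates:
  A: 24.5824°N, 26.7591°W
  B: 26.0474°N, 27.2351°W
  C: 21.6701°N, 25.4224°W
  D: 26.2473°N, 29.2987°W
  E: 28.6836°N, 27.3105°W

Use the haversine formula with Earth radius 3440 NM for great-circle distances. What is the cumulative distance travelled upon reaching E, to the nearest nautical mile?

Leg distances:
A→B: 91.7 NM  (cumulative 91.7 NM)
B→C: 281.0 NM  (cumulative 372.7 NM)
C→D: 347.4 NM  (cumulative 720.1 NM)
D→E: 180.6 NM  (cumulative 900.7 NM)
Cumulative distance at E ≈ 901 NM.

901 NM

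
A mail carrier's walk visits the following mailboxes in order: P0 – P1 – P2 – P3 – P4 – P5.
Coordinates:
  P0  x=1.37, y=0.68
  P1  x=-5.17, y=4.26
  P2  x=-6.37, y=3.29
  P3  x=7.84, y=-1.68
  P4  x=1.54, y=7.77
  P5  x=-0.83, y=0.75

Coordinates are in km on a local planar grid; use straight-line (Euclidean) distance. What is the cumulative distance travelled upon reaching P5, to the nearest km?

43 km

Leg distances:
P0→P1: 7.5 km  (cumulative 7.5 km)
P1→P2: 1.5 km  (cumulative 9.0 km)
P2→P3: 15.1 km  (cumulative 24.1 km)
P3→P4: 11.4 km  (cumulative 35.4 km)
P4→P5: 7.4 km  (cumulative 42.8 km)
Cumulative distance at P5 ≈ 43 km.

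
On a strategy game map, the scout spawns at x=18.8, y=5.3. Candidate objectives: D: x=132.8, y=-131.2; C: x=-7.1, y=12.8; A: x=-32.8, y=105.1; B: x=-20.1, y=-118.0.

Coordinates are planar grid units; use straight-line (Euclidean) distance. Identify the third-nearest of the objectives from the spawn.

Distance to each, sorted:
C: 27.0
A: 112.4
B: 129.3
D: 177.8
The third-nearest is B at 129.3.

B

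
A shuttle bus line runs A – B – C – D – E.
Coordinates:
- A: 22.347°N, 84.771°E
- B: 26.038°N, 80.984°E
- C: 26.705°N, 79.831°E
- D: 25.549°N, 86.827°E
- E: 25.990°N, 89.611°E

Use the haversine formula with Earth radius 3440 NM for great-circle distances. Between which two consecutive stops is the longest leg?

Leg distances:
A→B: 303.5 NM
B→C: 73.8 NM
C→D: 383.4 NM
D→E: 152.8 NM
The longest leg is C–D at 383.4 NM.

C–D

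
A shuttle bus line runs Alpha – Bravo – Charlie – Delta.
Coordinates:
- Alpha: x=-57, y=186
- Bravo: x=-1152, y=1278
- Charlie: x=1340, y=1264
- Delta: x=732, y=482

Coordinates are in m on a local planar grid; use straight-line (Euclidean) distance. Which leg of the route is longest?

Leg distances:
Alpha→Bravo: 1546.4 m
Bravo→Charlie: 2492.0 m
Charlie→Delta: 990.5 m
The longest leg is Bravo–Charlie at 2492.0 m.

Bravo–Charlie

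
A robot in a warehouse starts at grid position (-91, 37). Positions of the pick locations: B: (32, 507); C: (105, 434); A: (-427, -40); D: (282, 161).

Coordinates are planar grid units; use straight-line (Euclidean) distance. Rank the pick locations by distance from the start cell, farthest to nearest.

Computing each straight-line distance from (-91, 37):
B (32, 507): 485.8
C (105, 434): 442.7
D (282, 161): 393.1
A (-427, -40): 344.7

B, C, D, A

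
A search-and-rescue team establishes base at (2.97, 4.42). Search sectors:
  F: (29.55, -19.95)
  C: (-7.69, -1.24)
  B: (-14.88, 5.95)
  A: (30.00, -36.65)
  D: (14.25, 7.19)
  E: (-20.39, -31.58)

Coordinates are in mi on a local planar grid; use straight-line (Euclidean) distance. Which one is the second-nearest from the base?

C

Distance to each, sorted:
D: 11.6 mi
C: 12.1 mi
B: 17.9 mi
F: 36.1 mi
E: 42.9 mi
A: 49.2 mi
The second-nearest is C at 12.1 mi.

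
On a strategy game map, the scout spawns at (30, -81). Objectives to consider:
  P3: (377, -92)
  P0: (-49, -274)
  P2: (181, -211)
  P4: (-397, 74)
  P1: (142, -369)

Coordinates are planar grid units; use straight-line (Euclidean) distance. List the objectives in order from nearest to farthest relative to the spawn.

Distance from the spawn at (30, -81) to each:
P2 (181, -211): 199.3
P0 (-49, -274): 208.5
P1 (142, -369): 309.0
P3 (377, -92): 347.2
P4 (-397, 74): 454.3

P2, P0, P1, P3, P4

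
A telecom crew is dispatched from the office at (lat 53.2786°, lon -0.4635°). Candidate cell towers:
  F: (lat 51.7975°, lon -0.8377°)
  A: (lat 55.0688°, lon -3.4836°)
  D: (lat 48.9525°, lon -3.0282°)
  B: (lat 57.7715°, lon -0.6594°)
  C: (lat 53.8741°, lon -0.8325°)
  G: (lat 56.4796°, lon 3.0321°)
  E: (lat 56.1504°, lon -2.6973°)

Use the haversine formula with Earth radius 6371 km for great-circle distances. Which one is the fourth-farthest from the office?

Distance to each, sorted:
D: 513.2 km
B: 499.7 km
G: 420.2 km
E: 350.0 km
A: 279.7 km
F: 166.6 km
C: 70.6 km
The fourth-farthest is E at 350.0 km.

E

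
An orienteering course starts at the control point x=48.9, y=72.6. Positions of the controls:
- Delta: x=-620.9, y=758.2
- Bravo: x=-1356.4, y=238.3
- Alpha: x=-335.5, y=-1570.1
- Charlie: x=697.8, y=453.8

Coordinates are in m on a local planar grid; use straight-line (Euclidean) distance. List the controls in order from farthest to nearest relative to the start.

Alpha, Bravo, Delta, Charlie

Distance from the start at x=48.9, y=72.6 to each:
Alpha x=-335.5, y=-1570.1: 1687.1 m
Bravo x=-1356.4, y=238.3: 1415.0 m
Delta x=-620.9, y=758.2: 958.5 m
Charlie x=697.8, y=453.8: 752.6 m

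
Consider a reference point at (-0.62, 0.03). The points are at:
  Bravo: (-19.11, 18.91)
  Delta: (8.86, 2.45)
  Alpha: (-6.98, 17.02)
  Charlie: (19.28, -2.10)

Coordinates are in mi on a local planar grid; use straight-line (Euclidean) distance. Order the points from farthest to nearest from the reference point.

Distances from the reference point:
Bravo (-19.11, 18.91): 26.4 mi
Charlie (19.28, -2.10): 20.0 mi
Alpha (-6.98, 17.02): 18.1 mi
Delta (8.86, 2.45): 9.8 mi

Bravo, Charlie, Alpha, Delta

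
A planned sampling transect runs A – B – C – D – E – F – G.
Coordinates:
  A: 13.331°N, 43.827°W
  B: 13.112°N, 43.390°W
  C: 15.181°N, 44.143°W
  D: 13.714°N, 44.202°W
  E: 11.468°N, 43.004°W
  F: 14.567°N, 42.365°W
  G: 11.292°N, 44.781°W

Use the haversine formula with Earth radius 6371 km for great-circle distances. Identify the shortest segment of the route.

A–B

Leg distances:
A→B: 53.2 km
B→C: 244.0 km
C→D: 163.2 km
D→E: 281.6 km
E→F: 351.5 km
F→G: 448.5 km
The shortest leg is A–B at 53.2 km.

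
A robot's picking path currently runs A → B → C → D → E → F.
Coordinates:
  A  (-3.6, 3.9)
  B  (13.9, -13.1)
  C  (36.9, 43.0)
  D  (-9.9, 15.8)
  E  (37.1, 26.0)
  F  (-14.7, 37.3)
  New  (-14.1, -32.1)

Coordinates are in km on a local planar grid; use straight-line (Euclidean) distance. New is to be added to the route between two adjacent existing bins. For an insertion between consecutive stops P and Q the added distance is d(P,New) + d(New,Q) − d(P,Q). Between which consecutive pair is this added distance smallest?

between A and B

Added distance for inserting New between each consecutive pair:
A–B: 46.9 km
B–C: 64.0 km
C–D: 84.7 km
D–E: 77.4 km
E–F: 93.8 km
Smallest added distance is 46.9 km, inserting between A and B.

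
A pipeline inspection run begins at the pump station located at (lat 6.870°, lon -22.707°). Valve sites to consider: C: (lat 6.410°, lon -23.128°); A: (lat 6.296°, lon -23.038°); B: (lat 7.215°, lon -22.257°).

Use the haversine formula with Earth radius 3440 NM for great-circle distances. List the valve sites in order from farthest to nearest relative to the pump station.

A, C, B

Computing each great-circle distance from (lat 6.870°, lon -22.707°):
A (lat 6.296°, lon -23.038°): 39.7 NM
C (lat 6.410°, lon -23.128°): 37.3 NM
B (lat 7.215°, lon -22.257°): 33.9 NM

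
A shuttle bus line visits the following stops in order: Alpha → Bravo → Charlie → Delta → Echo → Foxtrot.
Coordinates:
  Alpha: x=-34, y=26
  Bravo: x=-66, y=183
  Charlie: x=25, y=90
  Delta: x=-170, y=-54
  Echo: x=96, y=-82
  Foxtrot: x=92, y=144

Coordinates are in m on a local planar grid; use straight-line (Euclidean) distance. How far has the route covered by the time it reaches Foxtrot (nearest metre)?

Leg distances:
Alpha→Bravo: 160.2 m  (cumulative 160.2 m)
Bravo→Charlie: 130.1 m  (cumulative 290.3 m)
Charlie→Delta: 242.4 m  (cumulative 532.7 m)
Delta→Echo: 267.5 m  (cumulative 800.2 m)
Echo→Foxtrot: 226.0 m  (cumulative 1026.3 m)
Cumulative distance at Foxtrot ≈ 1026 m.

1026 m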